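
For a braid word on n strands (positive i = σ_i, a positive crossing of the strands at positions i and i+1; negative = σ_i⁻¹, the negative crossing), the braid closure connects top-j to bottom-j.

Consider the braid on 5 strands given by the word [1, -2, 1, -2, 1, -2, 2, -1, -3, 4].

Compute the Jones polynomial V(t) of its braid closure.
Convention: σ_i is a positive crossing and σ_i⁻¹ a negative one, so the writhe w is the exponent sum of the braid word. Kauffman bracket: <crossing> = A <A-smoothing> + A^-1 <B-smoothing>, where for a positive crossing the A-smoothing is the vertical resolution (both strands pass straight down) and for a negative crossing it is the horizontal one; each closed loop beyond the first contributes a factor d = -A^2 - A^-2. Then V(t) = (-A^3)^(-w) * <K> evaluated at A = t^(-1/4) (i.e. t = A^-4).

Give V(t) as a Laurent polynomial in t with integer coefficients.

t^2 - t + 1 - t^-1 + t^-2

Derivation:
The presented braid s1 s2^-1 s1 s2^-1 s1 s2^-1 s2 s1^-1 s3^-1 s4 on 5 strands reduces by inverse Markov moves (closure unchanged at each step):
  Destabilize: the word has the form β·s4 where s4 occurs only as the final letter (β ∈ B_4); drop it and the last strand → 4 strands.
  Destabilize: the word has the form β·s3^-1 where s3^-1 occurs only as the final letter (β ∈ B_3); drop it and the last strand → 3 strands.
  Deconjugate: the word is γ·β·γ⁻¹ with γ = s1 s2^-1 (prefix) and γ⁻¹ = s2 s1^-1 (suffix); strip both.
Reduced to β = s1 s2^-1 s1 s2^-1 on 3 strands, 4 crossings.
Compute on β:
Braid: s1 s2^-1 s1 s2^-1 on 3 strands, 4 crossings.
Writhe w = (#positive) - (#negative) = 2 - 2 = 0.
Computing the Kauffman bracket via state sum. There are 2^4 = 16 states.
Each crossing splits two ways (0=vertical, 1=horizontal). The state's weight is A^(#A-smoothings - #B-smoothings) * d^(loops - 1).
  state 0000: A-exp=+0, loops=3, term = A^0 * d^2
  state 0001: A-exp=+2, loops=2, term = A^2 * d^1
  state 0010: A-exp=-2, loops=2, term = A^-2 * d^1
  state 0011: A-exp=+0, loops=1, term = A^0 * d^0
  state 0100: A-exp=+2, loops=2, term = A^2 * d^1
  state 0101: A-exp=+4, loops=3, term = A^4 * d^2
  state 0110: A-exp=+0, loops=1, term = A^0 * d^0
  state 0111: A-exp=+2, loops=2, term = A^2 * d^1
  state 1000: A-exp=-2, loops=2, term = A^-2 * d^1
  state 1001: A-exp=+0, loops=1, term = A^0 * d^0
  state 1010: A-exp=-4, loops=3, term = A^-4 * d^2
  state 1011: A-exp=-2, loops=2, term = A^-2 * d^1
  state 1100: A-exp=+0, loops=1, term = A^0 * d^0
  state 1101: A-exp=+2, loops=2, term = A^2 * d^1
  state 1110: A-exp=-2, loops=2, term = A^-2 * d^1
  state 1111: A-exp=+0, loops=1, term = A^0 * d^0
Collect the terms by A-exponent (count of states per loop number):
Powers of d = -A^2 - A^-2: d^2 = A^4 + 2 + A^-4.
  A^4 * (d^2) = A^8 + 2*A^4 + 1
  A^2 * (4*d) = -4*A^4 - 4
  A^0 * (5 + d^2) = A^4 + 7 + A^-4
  A^-2 * (4*d) = -4 - 4*A^-4
  A^-4 * (d^2) = 1 + 2*A^-4 + A^-8
Summing the groups: <K> = A^8 - A^4 + 1 - A^-4 + A^-8
Normalise by the writhe: (-A^3)^(-w) = (-A^3)^(0) = 1, so f(A) = 1 * <K> = A^8 - A^4 + 1 - A^-4 + A^-8.
Substitute A = t^(-1/4), i.e. A^e → t^(-e/4): V(t) = t^2 - t + 1 - t^-1 + t^-2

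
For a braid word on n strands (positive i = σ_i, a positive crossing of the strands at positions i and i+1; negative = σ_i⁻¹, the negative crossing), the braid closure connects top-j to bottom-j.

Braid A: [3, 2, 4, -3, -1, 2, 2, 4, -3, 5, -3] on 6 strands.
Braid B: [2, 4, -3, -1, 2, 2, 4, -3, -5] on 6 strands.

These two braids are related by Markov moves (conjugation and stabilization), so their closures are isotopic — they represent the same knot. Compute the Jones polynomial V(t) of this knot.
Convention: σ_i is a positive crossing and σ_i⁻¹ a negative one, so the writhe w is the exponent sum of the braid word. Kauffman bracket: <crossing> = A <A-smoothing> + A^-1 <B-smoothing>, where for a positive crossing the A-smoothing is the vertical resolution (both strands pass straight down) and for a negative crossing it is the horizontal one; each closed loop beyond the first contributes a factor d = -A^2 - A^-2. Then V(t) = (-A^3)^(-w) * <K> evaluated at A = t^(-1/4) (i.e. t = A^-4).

-t^6 + 2*t^5 - 3*t^4 + 4*t^3 - 3*t^2 + 3*t - 2 + t^-1

Derivation:
Markov-equivalent braids have isotopic closures, hence identical knot invariants. Strip the Markov moves from each word to reach a common short braid β, then compute V(t) once on β.
Braid A: s3 s2 s4 s3^-1 s1^-1 s2 s2 s4 s3^-1 s5 s3^-1 on 6 strands reduces by inverse Markov moves (closure unchanged at each step):
  Deconjugate: the word is γ·β·γ⁻¹ with γ = s3 (prefix) and γ⁻¹ = s3^-1 (suffix); strip both.
  Destabilize: the word has the form β·s5 where s5 occurs only as the final letter (β ∈ B_5); drop it and the last strand → 5 strands.
Reduced to β = s2 s4 s3^-1 s1^-1 s2 s2 s4 s3^-1 on 5 strands, 8 crossings.
Braid B: s2 s4 s3^-1 s1^-1 s2 s2 s4 s3^-1 s5^-1 on 6 strands reduces by inverse Markov moves (closure unchanged at each step):
  Destabilize: the word has the form β·s5^-1 where s5^-1 occurs only as the final letter (β ∈ B_5); drop it and the last strand → 5 strands.
Reduced to β = s2 s4 s3^-1 s1^-1 s2 s2 s4 s3^-1 on 5 strands, 8 crossings.
Both give the same β = s2 s4 s3^-1 s1^-1 s2 s2 s4 s3^-1 on 5 strands, so one state sum suffices:
Braid: s2 s4 s3^-1 s1^-1 s2 s2 s4 s3^-1 on 5 strands, 8 crossings.
Writhe w = (#positive) - (#negative) = 5 - 3 = 2.
Enumerate smoothing states for the bracket polynomial. There are 2^8 = 256 states.
Each crossing splits two ways (0=vertical, 1=horizontal). The state's weight is A^(#A-smoothings - #B-smoothings) * d^(loops - 1).
Tabulate the states by total A-exponent and number of loops L (A-exp: L × count):
  A^8: L=4 ×1
  A^6: L=3 ×7, L=5 ×1
  A^4: L=2 ×19, L=4 ×9
  A^2: L=1 ×19, L=3 ×35, L=5 ×2
  A^0: L=2 ×48, L=4 ×22
  A^-2: L=3 ×49, L=5 ×7
  A^-4: L=4 ×27, L=6 ×1
  A^-6: L=5 ×8
  A^-8: L=6 ×1
Each group contributes A^e * Σ count * d^(L-1):
Powers of d = -A^2 - A^-2: d^2 = A^4 + 2 + A^-4; d^3 = -A^6 - 3*A^2 - 3*A^-2 - A^-6; d^4 = A^8 + 4*A^4 + 6 + 4*A^-4 + A^-8; d^5 = -A^10 - 5*A^6 - 10*A^2 - 10*A^-2 - 5*A^-6 - A^-10.
  A^8 * (d^3) = -A^14 - 3*A^10 - 3*A^6 - A^2
  A^6 * (7*d^2 + d^4) = A^14 + 11*A^10 + 20*A^6 + 11*A^2 + A^-2
  A^4 * (19*d + 9*d^3) = -9*A^10 - 46*A^6 - 46*A^2 - 9*A^-2
  A^2 * (19 + 35*d^2 + 2*d^4) = 2*A^10 + 43*A^6 + 101*A^2 + 43*A^-2 + 2*A^-6
  A^0 * (48*d + 22*d^3) = -22*A^6 - 114*A^2 - 114*A^-2 - 22*A^-6
  A^-2 * (49*d^2 + 7*d^4) = 7*A^6 + 77*A^2 + 140*A^-2 + 77*A^-6 + 7*A^-10
  A^-4 * (27*d^3 + d^5) = -A^6 - 32*A^2 - 91*A^-2 - 91*A^-6 - 32*A^-10 - A^-14
  A^-6 * (8*d^4) = 8*A^2 + 32*A^-2 + 48*A^-6 + 32*A^-10 + 8*A^-14
  A^-8 * (d^5) = -A^2 - 5*A^-2 - 10*A^-6 - 10*A^-10 - 5*A^-14 - A^-18
Summing the groups: <K> = A^10 - 2*A^6 + 3*A^2 - 3*A^-2 + 4*A^-6 - 3*A^-10 + 2*A^-14 - A^-18
Normalise by the writhe: (-A^3)^(-w) = (-A^3)^(-2) = A^-6, so f(A) = A^-6 * <K> = A^4 - 2 + 3*A^-4 - 3*A^-8 + 4*A^-12 - 3*A^-16 + 2*A^-20 - A^-24.
Substitute A = t^(-1/4), i.e. A^e → t^(-e/4): V(t) = -t^6 + 2*t^5 - 3*t^4 + 4*t^3 - 3*t^2 + 3*t - 2 + t^-1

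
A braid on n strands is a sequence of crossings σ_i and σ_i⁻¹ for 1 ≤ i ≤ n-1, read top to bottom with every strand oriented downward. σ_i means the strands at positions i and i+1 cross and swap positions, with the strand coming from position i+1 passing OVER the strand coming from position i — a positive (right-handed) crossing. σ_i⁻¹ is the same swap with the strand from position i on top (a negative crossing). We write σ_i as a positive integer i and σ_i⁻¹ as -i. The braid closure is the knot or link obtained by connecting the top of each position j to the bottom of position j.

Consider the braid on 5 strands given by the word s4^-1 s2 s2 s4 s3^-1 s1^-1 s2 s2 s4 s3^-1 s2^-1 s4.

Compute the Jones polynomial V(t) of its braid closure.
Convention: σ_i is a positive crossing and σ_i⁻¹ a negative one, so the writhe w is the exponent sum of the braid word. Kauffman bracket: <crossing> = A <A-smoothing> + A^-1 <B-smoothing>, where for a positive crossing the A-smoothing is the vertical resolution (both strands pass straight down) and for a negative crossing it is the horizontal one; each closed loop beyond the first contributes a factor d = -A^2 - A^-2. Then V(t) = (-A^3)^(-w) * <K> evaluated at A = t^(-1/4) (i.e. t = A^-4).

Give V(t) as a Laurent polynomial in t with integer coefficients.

-t^6 + 2*t^5 - 3*t^4 + 4*t^3 - 3*t^2 + 3*t - 2 + t^-1

Derivation:
The presented braid s4^-1 s2 s2 s4 s3^-1 s1^-1 s2 s2 s4 s3^-1 s2^-1 s4 on 5 strands reduces by inverse Markov moves (closure unchanged at each step):
  Deconjugate: the word is γ·β·γ⁻¹ with γ = s4^-1 s2 (prefix) and γ⁻¹ = s2^-1 s4 (suffix); strip both.
Reduced to β = s2 s4 s3^-1 s1^-1 s2 s2 s4 s3^-1 on 5 strands, 8 crossings.
Compute on β:
Braid: s2 s4 s3^-1 s1^-1 s2 s2 s4 s3^-1 on 5 strands, 8 crossings.
Writhe w = (#positive) - (#negative) = 5 - 3 = 2.
Enumerate smoothing states for the bracket polynomial. There are 2^8 = 256 states.
For each crossing: s=0 is the vertical smoothing, s=1 horizontal. Crossing k contributes A^(sign_k * (1 - 2*s_k)); loop factor d = -A^2 - A^-2.
Tabulate the states by total A-exponent and number of loops L (A-exp: L × count):
  A^8: L=4 ×1
  A^6: L=3 ×7, L=5 ×1
  A^4: L=2 ×19, L=4 ×9
  A^2: L=1 ×19, L=3 ×35, L=5 ×2
  A^0: L=2 ×48, L=4 ×22
  A^-2: L=3 ×49, L=5 ×7
  A^-4: L=4 ×27, L=6 ×1
  A^-6: L=5 ×8
  A^-8: L=6 ×1
Each group contributes A^e * Σ count * d^(L-1):
Powers of d = -A^2 - A^-2: d^2 = A^4 + 2 + A^-4; d^3 = -A^6 - 3*A^2 - 3*A^-2 - A^-6; d^4 = A^8 + 4*A^4 + 6 + 4*A^-4 + A^-8; d^5 = -A^10 - 5*A^6 - 10*A^2 - 10*A^-2 - 5*A^-6 - A^-10.
  A^8 * (d^3) = -A^14 - 3*A^10 - 3*A^6 - A^2
  A^6 * (7*d^2 + d^4) = A^14 + 11*A^10 + 20*A^6 + 11*A^2 + A^-2
  A^4 * (19*d + 9*d^3) = -9*A^10 - 46*A^6 - 46*A^2 - 9*A^-2
  A^2 * (19 + 35*d^2 + 2*d^4) = 2*A^10 + 43*A^6 + 101*A^2 + 43*A^-2 + 2*A^-6
  A^0 * (48*d + 22*d^3) = -22*A^6 - 114*A^2 - 114*A^-2 - 22*A^-6
  A^-2 * (49*d^2 + 7*d^4) = 7*A^6 + 77*A^2 + 140*A^-2 + 77*A^-6 + 7*A^-10
  A^-4 * (27*d^3 + d^5) = -A^6 - 32*A^2 - 91*A^-2 - 91*A^-6 - 32*A^-10 - A^-14
  A^-6 * (8*d^4) = 8*A^2 + 32*A^-2 + 48*A^-6 + 32*A^-10 + 8*A^-14
  A^-8 * (d^5) = -A^2 - 5*A^-2 - 10*A^-6 - 10*A^-10 - 5*A^-14 - A^-18
Summing the groups: <K> = A^10 - 2*A^6 + 3*A^2 - 3*A^-2 + 4*A^-6 - 3*A^-10 + 2*A^-14 - A^-18
Normalise by the writhe: (-A^3)^(-w) = (-A^3)^(-2) = A^-6, so f(A) = A^-6 * <K> = A^4 - 2 + 3*A^-4 - 3*A^-8 + 4*A^-12 - 3*A^-16 + 2*A^-20 - A^-24.
Substitute A = t^(-1/4), i.e. A^e → t^(-e/4): V(t) = -t^6 + 2*t^5 - 3*t^4 + 4*t^3 - 3*t^2 + 3*t - 2 + t^-1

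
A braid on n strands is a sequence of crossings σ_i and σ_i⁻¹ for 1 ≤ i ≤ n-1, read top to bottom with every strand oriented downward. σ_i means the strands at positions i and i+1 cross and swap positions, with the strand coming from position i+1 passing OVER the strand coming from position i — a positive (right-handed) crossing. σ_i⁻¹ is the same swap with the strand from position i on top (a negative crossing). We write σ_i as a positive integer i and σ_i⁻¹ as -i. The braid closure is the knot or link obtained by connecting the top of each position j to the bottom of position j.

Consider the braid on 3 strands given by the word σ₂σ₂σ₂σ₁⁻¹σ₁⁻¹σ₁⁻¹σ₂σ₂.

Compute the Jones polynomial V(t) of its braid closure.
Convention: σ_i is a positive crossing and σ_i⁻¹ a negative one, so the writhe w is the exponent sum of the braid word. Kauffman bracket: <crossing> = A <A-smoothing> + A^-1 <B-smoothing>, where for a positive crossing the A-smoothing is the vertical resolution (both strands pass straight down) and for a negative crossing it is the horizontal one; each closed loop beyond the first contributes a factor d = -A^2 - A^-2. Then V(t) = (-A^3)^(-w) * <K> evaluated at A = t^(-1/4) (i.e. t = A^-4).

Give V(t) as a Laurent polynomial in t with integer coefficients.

Braid: s2 s2 s2 s1^-1 s1^-1 s1^-1 s2 s2 on 3 strands, 8 crossings.
Writhe w = (#positive) - (#negative) = 5 - 3 = 2.
State-sum expansion of <K>. There are 2^8 = 256 states.
For each crossing: s=0 is the vertical smoothing, s=1 horizontal. Crossing k contributes A^(sign_k * (1 - 2*s_k)); loop factor d = -A^2 - A^-2.
Tabulate the states by total A-exponent and number of loops L (A-exp: L × count):
  A^8: L=4 ×1
  A^6: L=3 ×8
  A^4: L=2 ×18, L=4 ×10
  A^2: L=1 ×15, L=3 ×31, L=5 ×10
  A^0: L=2 ×35, L=4 ×30, L=6 ×5
  A^-2: L=3 ×40, L=5 ×15, L=7 ×1
  A^-4: L=4 ×25, L=6 ×3
  A^-6: L=5 ×8
  A^-8: L=6 ×1
Each group contributes A^e * Σ count * d^(L-1):
Powers of d = -A^2 - A^-2: d^2 = A^4 + 2 + A^-4; d^3 = -A^6 - 3*A^2 - 3*A^-2 - A^-6; d^4 = A^8 + 4*A^4 + 6 + 4*A^-4 + A^-8; d^5 = -A^10 - 5*A^6 - 10*A^2 - 10*A^-2 - 5*A^-6 - A^-10; d^6 = A^12 + 6*A^8 + 15*A^4 + 20 + 15*A^-4 + 6*A^-8 + A^-12.
  A^8 * (d^3) = -A^14 - 3*A^10 - 3*A^6 - A^2
  A^6 * (8*d^2) = 8*A^10 + 16*A^6 + 8*A^2
  A^4 * (18*d + 10*d^3) = -10*A^10 - 48*A^6 - 48*A^2 - 10*A^-2
  A^2 * (15 + 31*d^2 + 10*d^4) = 10*A^10 + 71*A^6 + 137*A^2 + 71*A^-2 + 10*A^-6
  A^0 * (35*d + 30*d^3 + 5*d^5) = -5*A^10 - 55*A^6 - 175*A^2 - 175*A^-2 - 55*A^-6 - 5*A^-10
  A^-2 * (40*d^2 + 15*d^4 + d^6) = A^10 + 21*A^6 + 115*A^2 + 190*A^-2 + 115*A^-6 + 21*A^-10 + A^-14
  A^-4 * (25*d^3 + 3*d^5) = -3*A^6 - 40*A^2 - 105*A^-2 - 105*A^-6 - 40*A^-10 - 3*A^-14
  A^-6 * (8*d^4) = 8*A^2 + 32*A^-2 + 48*A^-6 + 32*A^-10 + 8*A^-14
  A^-8 * (d^5) = -A^2 - 5*A^-2 - 10*A^-6 - 10*A^-10 - 5*A^-14 - A^-18
Summing the groups: <K> = -A^14 + A^10 - A^6 + 3*A^2 - 2*A^-2 + 3*A^-6 - 2*A^-10 + A^-14 - A^-18
Normalise by the writhe: (-A^3)^(-w) = (-A^3)^(-2) = A^-6, so f(A) = A^-6 * <K> = -A^8 + A^4 - 1 + 3*A^-4 - 2*A^-8 + 3*A^-12 - 2*A^-16 + A^-20 - A^-24.
Substitute A = t^(-1/4), i.e. A^e → t^(-e/4): V(t) = -t^6 + t^5 - 2*t^4 + 3*t^3 - 2*t^2 + 3*t - 1 + t^-1 - t^-2

Answer: -t^6 + t^5 - 2*t^4 + 3*t^3 - 2*t^2 + 3*t - 1 + t^-1 - t^-2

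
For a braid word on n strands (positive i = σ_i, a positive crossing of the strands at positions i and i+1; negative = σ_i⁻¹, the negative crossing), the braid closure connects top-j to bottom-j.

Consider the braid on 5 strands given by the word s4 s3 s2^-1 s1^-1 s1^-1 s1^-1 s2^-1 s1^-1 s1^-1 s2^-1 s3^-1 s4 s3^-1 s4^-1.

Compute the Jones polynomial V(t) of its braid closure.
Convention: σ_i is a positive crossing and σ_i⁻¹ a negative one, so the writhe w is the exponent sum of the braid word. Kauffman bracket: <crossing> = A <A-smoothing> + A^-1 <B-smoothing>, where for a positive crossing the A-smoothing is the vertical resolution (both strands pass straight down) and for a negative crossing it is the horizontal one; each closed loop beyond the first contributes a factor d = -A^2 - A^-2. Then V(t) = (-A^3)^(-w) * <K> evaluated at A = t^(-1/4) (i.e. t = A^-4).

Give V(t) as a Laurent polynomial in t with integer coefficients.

t^-3 + t^-5 - t^-8

Derivation:
The presented braid s4 s3 s2^-1 s1^-1 s1^-1 s1^-1 s2^-1 s1^-1 s1^-1 s2^-1 s3^-1 s4 s3^-1 s4^-1 on 5 strands reduces by inverse Markov moves (closure unchanged at each step):
  Deconjugate: the word is γ·β·γ⁻¹ with γ = s4 s3 (prefix) and γ⁻¹ = s3^-1 s4^-1 (suffix); strip both.
  Destabilize: the word has the form β·s4 where s4 occurs only as the final letter (β ∈ B_4); drop it and the last strand → 4 strands.
  Destabilize: the word has the form β·s3^-1 where s3^-1 occurs only as the final letter (β ∈ B_3); drop it and the last strand → 3 strands.
Reduced to β = s2^-1 s1^-1 s1^-1 s1^-1 s2^-1 s1^-1 s1^-1 s2^-1 on 3 strands, 8 crossings.
Compute on β:
Braid: s2^-1 s1^-1 s1^-1 s1^-1 s2^-1 s1^-1 s1^-1 s2^-1 on 3 strands, 8 crossings.
Writhe w = (#positive) - (#negative) = 0 - 8 = -8.
State-sum expansion of <K>. There are 2^8 = 256 states.
Smooth each crossing (0=||, 1=⌣⌢); contribution A^(Σ sign_k(1-2s_k)) * d^(L-1).
Tabulate the states by total A-exponent and number of loops L (A-exp: L × count):
  A^8: L=5 ×1
  A^6: L=4 ×7, L=6 ×1
  A^4: L=3 ×19, L=5 ×9
  A^2: L=2 ×24, L=4 ×31, L=6 ×1
  A^0: L=1 ×12, L=3 ×53, L=5 ×5
  A^-2: L=2 ×45, L=4 ×11
  A^-4: L=1 ×15, L=3 ×13
  A^-6: L=2 ×8
  A^-8: L=3 ×1
Each group contributes A^e * Σ count * d^(L-1):
Powers of d = -A^2 - A^-2: d^2 = A^4 + 2 + A^-4; d^3 = -A^6 - 3*A^2 - 3*A^-2 - A^-6; d^4 = A^8 + 4*A^4 + 6 + 4*A^-4 + A^-8; d^5 = -A^10 - 5*A^6 - 10*A^2 - 10*A^-2 - 5*A^-6 - A^-10.
  A^8 * (d^4) = A^16 + 4*A^12 + 6*A^8 + 4*A^4 + 1
  A^6 * (7*d^3 + d^5) = -A^16 - 12*A^12 - 31*A^8 - 31*A^4 - 12 - A^-4
  A^4 * (19*d^2 + 9*d^4) = 9*A^12 + 55*A^8 + 92*A^4 + 55 + 9*A^-4
  A^2 * (24*d + 31*d^3 + d^5) = -A^12 - 36*A^8 - 127*A^4 - 127 - 36*A^-4 - A^-8
  A^0 * (12 + 53*d^2 + 5*d^4) = 5*A^8 + 73*A^4 + 148 + 73*A^-4 + 5*A^-8
  A^-2 * (45*d + 11*d^3) = -11*A^4 - 78 - 78*A^-4 - 11*A^-8
  A^-4 * (15 + 13*d^2) = 13 + 41*A^-4 + 13*A^-8
  A^-6 * (8*d) = -8*A^-4 - 8*A^-8
  A^-8 * (d^2) = A^-4 + 2*A^-8 + A^-12
Summing the groups: <K> = -A^8 + A^-4 + A^-12
Normalise by the writhe: (-A^3)^(-w) = (-A^3)^(8) = A^24, so f(A) = A^24 * <K> = -A^32 + A^20 + A^12.
Substitute A = t^(-1/4), i.e. A^e → t^(-e/4): V(t) = t^-3 + t^-5 - t^-8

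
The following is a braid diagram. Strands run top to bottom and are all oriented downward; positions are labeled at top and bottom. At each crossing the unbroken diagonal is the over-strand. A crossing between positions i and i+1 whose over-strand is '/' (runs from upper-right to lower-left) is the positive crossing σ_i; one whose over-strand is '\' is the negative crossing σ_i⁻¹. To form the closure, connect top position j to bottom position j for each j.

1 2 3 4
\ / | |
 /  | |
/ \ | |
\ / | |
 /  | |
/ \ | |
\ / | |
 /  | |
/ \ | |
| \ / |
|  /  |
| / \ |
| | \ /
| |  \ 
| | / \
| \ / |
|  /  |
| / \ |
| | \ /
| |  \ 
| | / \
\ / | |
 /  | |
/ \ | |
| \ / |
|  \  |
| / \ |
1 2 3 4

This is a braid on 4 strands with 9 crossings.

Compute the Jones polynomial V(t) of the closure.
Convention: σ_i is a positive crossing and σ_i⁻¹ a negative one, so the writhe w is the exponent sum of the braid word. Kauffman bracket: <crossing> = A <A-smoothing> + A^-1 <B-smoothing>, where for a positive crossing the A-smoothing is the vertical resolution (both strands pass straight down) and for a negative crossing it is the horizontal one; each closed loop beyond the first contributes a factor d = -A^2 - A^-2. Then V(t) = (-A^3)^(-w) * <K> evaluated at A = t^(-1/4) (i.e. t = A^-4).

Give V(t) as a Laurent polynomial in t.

Reading the diagram top to bottom ('/'-over between positions i,i+1 = s_i, '\'-over = s_i^-1): braid word = s1 s1 s1 s2 s3^-1 s2 s3^-1 s1 s2^-1.
Braid: s1 s1 s1 s2 s3^-1 s2 s3^-1 s1 s2^-1 on 4 strands, 9 crossings.
Writhe w = (#positive) - (#negative) = 6 - 3 = 3.
Computing the Kauffman bracket via state sum. There are 2^9 = 512 states.
Smooth each crossing (0=||, 1=⌣⌢); contribution A^(Σ sign_k(1-2s_k)) * d^(L-1).
Tabulate the states by total A-exponent and number of loops L (A-exp: L × count):
  A^9: L=3 ×1
  A^7: L=2 ×7, L=4 ×2
  A^5: L=1 ×12, L=3 ×24
  A^3: L=2 ×66, L=4 ×18
  A^1: L=1 ×35, L=3 ×84, L=5 ×7
  A^-1: L=2 ×73, L=4 ×52, L=6 ×1
  A^-3: L=3 ×68, L=5 ×16
  A^-5: L=4 ×34, L=6 ×2
  A^-7: L=5 ×9
  A^-9: L=6 ×1
Each group contributes A^e * Σ count * d^(L-1):
Powers of d = -A^2 - A^-2: d^2 = A^4 + 2 + A^-4; d^3 = -A^6 - 3*A^2 - 3*A^-2 - A^-6; d^4 = A^8 + 4*A^4 + 6 + 4*A^-4 + A^-8; d^5 = -A^10 - 5*A^6 - 10*A^2 - 10*A^-2 - 5*A^-6 - A^-10.
  A^9 * (d^2) = A^13 + 2*A^9 + A^5
  A^7 * (7*d + 2*d^3) = -2*A^13 - 13*A^9 - 13*A^5 - 2*A
  A^5 * (12 + 24*d^2) = 24*A^9 + 60*A^5 + 24*A
  A^3 * (66*d + 18*d^3) = -18*A^9 - 120*A^5 - 120*A - 18*A^-3
  A^1 * (35 + 84*d^2 + 7*d^4) = 7*A^9 + 112*A^5 + 245*A + 112*A^-3 + 7*A^-7
  A^-1 * (73*d + 52*d^3 + d^5) = -A^9 - 57*A^5 - 239*A - 239*A^-3 - 57*A^-7 - A^-11
  A^-3 * (68*d^2 + 16*d^4) = 16*A^5 + 132*A + 232*A^-3 + 132*A^-7 + 16*A^-11
  A^-5 * (34*d^3 + 2*d^5) = -2*A^5 - 44*A - 122*A^-3 - 122*A^-7 - 44*A^-11 - 2*A^-15
  A^-7 * (9*d^4) = 9*A + 36*A^-3 + 54*A^-7 + 36*A^-11 + 9*A^-15
  A^-9 * (d^5) = -A - 5*A^-3 - 10*A^-7 - 10*A^-11 - 5*A^-15 - A^-19
Summing the groups: <K> = -A^13 + A^9 - 3*A^5 + 4*A - 4*A^-3 + 4*A^-7 - 3*A^-11 + 2*A^-15 - A^-19
Normalise by the writhe: (-A^3)^(-w) = (-A^3)^(-3) = -A^-9, so f(A) = -A^-9 * <K> = A^4 - 1 + 3*A^-4 - 4*A^-8 + 4*A^-12 - 4*A^-16 + 3*A^-20 - 2*A^-24 + A^-28.
Substitute A = t^(-1/4), i.e. A^e → t^(-e/4): V(t) = t^7 - 2*t^6 + 3*t^5 - 4*t^4 + 4*t^3 - 4*t^2 + 3*t - 1 + t^-1

Answer: t^7 - 2*t^6 + 3*t^5 - 4*t^4 + 4*t^3 - 4*t^2 + 3*t - 1 + t^-1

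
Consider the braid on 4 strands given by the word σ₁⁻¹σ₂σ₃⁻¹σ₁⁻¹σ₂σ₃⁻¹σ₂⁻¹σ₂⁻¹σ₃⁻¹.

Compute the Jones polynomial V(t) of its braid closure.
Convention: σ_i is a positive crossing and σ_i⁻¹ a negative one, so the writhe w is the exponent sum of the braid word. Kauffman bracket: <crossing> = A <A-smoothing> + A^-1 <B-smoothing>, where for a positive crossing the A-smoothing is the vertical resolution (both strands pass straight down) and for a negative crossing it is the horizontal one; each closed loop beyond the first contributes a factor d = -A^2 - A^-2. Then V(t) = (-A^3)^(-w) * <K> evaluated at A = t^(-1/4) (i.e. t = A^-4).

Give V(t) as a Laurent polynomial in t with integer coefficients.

2*t^-1 - 3*t^-2 + 4*t^-3 - 4*t^-4 + 4*t^-5 - 3*t^-6 + 2*t^-7 - t^-8

Derivation:
Braid: s1^-1 s2 s3^-1 s1^-1 s2 s3^-1 s2^-1 s2^-1 s3^-1 on 4 strands, 9 crossings.
Writhe w = (#positive) - (#negative) = 2 - 7 = -5.
Computing the Kauffman bracket via state sum. There are 2^9 = 512 states.
Smooth each crossing (0=||, 1=⌣⌢); contribution A^(Σ sign_k(1-2s_k)) * d^(L-1).
Tabulate the states by total A-exponent and number of loops L (A-exp: L × count):
  A^9: L=5 ×1
  A^7: L=4 ×9
  A^5: L=3 ×33, L=5 ×3
  A^3: L=2 ×59, L=4 ×25
  A^1: L=1 ×42, L=3 ×80, L=5 ×4
  A^-1: L=2 ×93, L=4 ×33
  A^-3: L=1 ×19, L=3 ×58, L=5 ×7
  A^-5: L=2 ×19, L=4 ×16, L=6 ×1
  A^-7: L=3 ×7, L=5 ×2
  A^-9: L=4 ×1
Each group contributes A^e * Σ count * d^(L-1):
Powers of d = -A^2 - A^-2: d^2 = A^4 + 2 + A^-4; d^3 = -A^6 - 3*A^2 - 3*A^-2 - A^-6; d^4 = A^8 + 4*A^4 + 6 + 4*A^-4 + A^-8; d^5 = -A^10 - 5*A^6 - 10*A^2 - 10*A^-2 - 5*A^-6 - A^-10.
  A^9 * (d^4) = A^17 + 4*A^13 + 6*A^9 + 4*A^5 + A
  A^7 * (9*d^3) = -9*A^13 - 27*A^9 - 27*A^5 - 9*A
  A^5 * (33*d^2 + 3*d^4) = 3*A^13 + 45*A^9 + 84*A^5 + 45*A + 3*A^-3
  A^3 * (59*d + 25*d^3) = -25*A^9 - 134*A^5 - 134*A - 25*A^-3
  A^1 * (42 + 80*d^2 + 4*d^4) = 4*A^9 + 96*A^5 + 226*A + 96*A^-3 + 4*A^-7
  A^-1 * (93*d + 33*d^3) = -33*A^5 - 192*A - 192*A^-3 - 33*A^-7
  A^-3 * (19 + 58*d^2 + 7*d^4) = 7*A^5 + 86*A + 177*A^-3 + 86*A^-7 + 7*A^-11
  A^-5 * (19*d + 16*d^3 + d^5) = -A^5 - 21*A - 77*A^-3 - 77*A^-7 - 21*A^-11 - A^-15
  A^-7 * (7*d^2 + 2*d^4) = 2*A + 15*A^-3 + 26*A^-7 + 15*A^-11 + 2*A^-15
  A^-9 * (d^3) = -A^-3 - 3*A^-7 - 3*A^-11 - A^-15
Summing the groups: <K> = A^17 - 2*A^13 + 3*A^9 - 4*A^5 + 4*A - 4*A^-3 + 3*A^-7 - 2*A^-11
Normalise by the writhe: (-A^3)^(-w) = (-A^3)^(5) = -A^15, so f(A) = -A^15 * <K> = -A^32 + 2*A^28 - 3*A^24 + 4*A^20 - 4*A^16 + 4*A^12 - 3*A^8 + 2*A^4.
Substitute A = t^(-1/4), i.e. A^e → t^(-e/4): V(t) = 2*t^-1 - 3*t^-2 + 4*t^-3 - 4*t^-4 + 4*t^-5 - 3*t^-6 + 2*t^-7 - t^-8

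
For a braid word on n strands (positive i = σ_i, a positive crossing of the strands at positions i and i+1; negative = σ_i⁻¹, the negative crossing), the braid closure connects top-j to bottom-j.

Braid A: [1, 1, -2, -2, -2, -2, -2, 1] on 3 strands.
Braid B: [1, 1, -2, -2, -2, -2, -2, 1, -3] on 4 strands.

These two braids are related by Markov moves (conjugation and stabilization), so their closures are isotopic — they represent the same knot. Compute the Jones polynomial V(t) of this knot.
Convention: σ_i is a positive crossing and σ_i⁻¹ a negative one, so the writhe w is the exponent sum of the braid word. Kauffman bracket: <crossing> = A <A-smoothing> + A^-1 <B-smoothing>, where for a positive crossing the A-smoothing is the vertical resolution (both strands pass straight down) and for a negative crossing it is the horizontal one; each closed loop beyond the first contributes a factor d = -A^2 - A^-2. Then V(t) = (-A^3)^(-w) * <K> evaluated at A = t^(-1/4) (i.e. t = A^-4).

-t^2 + t - 1 + 3*t^-1 - 2*t^-2 + 3*t^-3 - 2*t^-4 + t^-5 - t^-6

Derivation:
Markov-equivalent braids have isotopic closures, hence identical knot invariants. Strip the Markov moves from each word to reach a common short braid β, then compute V(t) once on β.
Braid A: s1 s1 s2^-1 s2^-1 s2^-1 s2^-1 s2^-1 s1 on 3 strands has no conjugating prefix/suffix or stabilization to strip; take β = s1 s1 s2^-1 s2^-1 s2^-1 s2^-1 s2^-1 s1.
Braid B: s1 s1 s2^-1 s2^-1 s2^-1 s2^-1 s2^-1 s1 s3^-1 on 4 strands reduces by inverse Markov moves (closure unchanged at each step):
  Destabilize: the word has the form β·s3^-1 where s3^-1 occurs only as the final letter (β ∈ B_3); drop it and the last strand → 3 strands.
Reduced to β = s1 s1 s2^-1 s2^-1 s2^-1 s2^-1 s2^-1 s1 on 3 strands, 8 crossings.
Both give the same β = s1 s1 s2^-1 s2^-1 s2^-1 s2^-1 s2^-1 s1 on 3 strands, so one state sum suffices:
Braid: s1 s1 s2^-1 s2^-1 s2^-1 s2^-1 s2^-1 s1 on 3 strands, 8 crossings.
Writhe w = (#positive) - (#negative) = 3 - 5 = -2.
Computing the Kauffman bracket via state sum. There are 2^8 = 256 states.
For each crossing: s=0 is the vertical smoothing, s=1 horizontal. Crossing k contributes A^(sign_k * (1 - 2*s_k)); loop factor d = -A^2 - A^-2.
Tabulate the states by total A-exponent and number of loops L (A-exp: L × count):
  A^8: L=6 ×1
  A^6: L=5 ×8
  A^4: L=4 ×25, L=6 ×3
  A^2: L=3 ×40, L=5 ×15, L=7 ×1
  A^0: L=2 ×35, L=4 ×30, L=6 ×5
  A^-2: L=1 ×15, L=3 ×31, L=5 ×10
  A^-4: L=2 ×18, L=4 ×10
  A^-6: L=3 ×8
  A^-8: L=4 ×1
Each group contributes A^e * Σ count * d^(L-1):
Powers of d = -A^2 - A^-2: d^2 = A^4 + 2 + A^-4; d^3 = -A^6 - 3*A^2 - 3*A^-2 - A^-6; d^4 = A^8 + 4*A^4 + 6 + 4*A^-4 + A^-8; d^5 = -A^10 - 5*A^6 - 10*A^2 - 10*A^-2 - 5*A^-6 - A^-10; d^6 = A^12 + 6*A^8 + 15*A^4 + 20 + 15*A^-4 + 6*A^-8 + A^-12.
  A^8 * (d^5) = -A^18 - 5*A^14 - 10*A^10 - 10*A^6 - 5*A^2 - A^-2
  A^6 * (8*d^4) = 8*A^14 + 32*A^10 + 48*A^6 + 32*A^2 + 8*A^-2
  A^4 * (25*d^3 + 3*d^5) = -3*A^14 - 40*A^10 - 105*A^6 - 105*A^2 - 40*A^-2 - 3*A^-6
  A^2 * (40*d^2 + 15*d^4 + d^6) = A^14 + 21*A^10 + 115*A^6 + 190*A^2 + 115*A^-2 + 21*A^-6 + A^-10
  A^0 * (35*d + 30*d^3 + 5*d^5) = -5*A^10 - 55*A^6 - 175*A^2 - 175*A^-2 - 55*A^-6 - 5*A^-10
  A^-2 * (15 + 31*d^2 + 10*d^4) = 10*A^6 + 71*A^2 + 137*A^-2 + 71*A^-6 + 10*A^-10
  A^-4 * (18*d + 10*d^3) = -10*A^2 - 48*A^-2 - 48*A^-6 - 10*A^-10
  A^-6 * (8*d^2) = 8*A^-2 + 16*A^-6 + 8*A^-10
  A^-8 * (d^3) = -A^-2 - 3*A^-6 - 3*A^-10 - A^-14
Summing the groups: <K> = -A^18 + A^14 - 2*A^10 + 3*A^6 - 2*A^2 + 3*A^-2 - A^-6 + A^-10 - A^-14
Normalise by the writhe: (-A^3)^(-w) = (-A^3)^(2) = A^6, so f(A) = A^6 * <K> = -A^24 + A^20 - 2*A^16 + 3*A^12 - 2*A^8 + 3*A^4 - 1 + A^-4 - A^-8.
Substitute A = t^(-1/4), i.e. A^e → t^(-e/4): V(t) = -t^2 + t - 1 + 3*t^-1 - 2*t^-2 + 3*t^-3 - 2*t^-4 + t^-5 - t^-6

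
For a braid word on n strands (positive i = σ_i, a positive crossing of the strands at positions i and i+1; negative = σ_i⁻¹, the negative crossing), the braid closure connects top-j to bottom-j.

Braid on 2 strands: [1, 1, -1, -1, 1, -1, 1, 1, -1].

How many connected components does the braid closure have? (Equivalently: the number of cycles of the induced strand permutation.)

Track the strand permutation on 2 strands, starting from identity.
  step 1: s1 swaps positions 1,2 -> [2 1]
  step 2: s1 swaps positions 1,2 -> [1 2]
  step 3: s1^-1 swaps positions 1,2 -> [2 1]
  step 4: s1^-1 swaps positions 1,2 -> [1 2]
  step 5: s1 swaps positions 1,2 -> [2 1]
  step 6: s1^-1 swaps positions 1,2 -> [1 2]
  step 7: s1 swaps positions 1,2 -> [2 1]
  step 8: s1 swaps positions 1,2 -> [1 2]
  step 9: s1^-1 swaps positions 1,2 -> [2 1]
Final permutation (position -> original strand): [2 1]
Closure components = cycle count of this permutation = 1.

Answer: 1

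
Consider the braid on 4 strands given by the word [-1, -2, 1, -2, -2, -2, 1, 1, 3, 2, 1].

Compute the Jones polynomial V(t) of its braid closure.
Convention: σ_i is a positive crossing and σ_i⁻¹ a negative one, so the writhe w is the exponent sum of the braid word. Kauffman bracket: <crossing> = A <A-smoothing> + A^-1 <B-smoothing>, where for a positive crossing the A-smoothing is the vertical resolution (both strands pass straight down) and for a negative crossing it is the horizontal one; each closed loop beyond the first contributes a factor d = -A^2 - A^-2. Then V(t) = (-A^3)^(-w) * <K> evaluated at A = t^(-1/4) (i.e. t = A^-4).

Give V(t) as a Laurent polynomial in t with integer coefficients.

The presented braid s1^-1 s2^-1 s1 s2^-1 s2^-1 s2^-1 s1 s1 s3 s2 s1 on 4 strands reduces by inverse Markov moves (closure unchanged at each step):
  Deconjugate: the word is γ·β·γ⁻¹ with γ = s1^-1 s2^-1 (prefix) and γ⁻¹ = s2 s1 (suffix); strip both.
  Destabilize: the word has the form β·s3 where s3 occurs only as the final letter (β ∈ B_3); drop it and the last strand → 3 strands.
Reduced to β = s1 s2^-1 s2^-1 s2^-1 s1 s1 on 3 strands, 6 crossings.
Compute on β:
Braid: s1 s2^-1 s2^-1 s2^-1 s1 s1 on 3 strands, 6 crossings.
Writhe w = (#positive) - (#negative) = 3 - 3 = 0.
Computing the Kauffman bracket via state sum. There are 2^6 = 64 states.
Each crossing splits two ways (0=vertical, 1=horizontal). The state's weight is A^(#A-smoothings - #B-smoothings) * d^(loops - 1).
Tabulate the states by total A-exponent and number of loops L (A-exp: L × count):
  A^6: L=4 ×1
  A^4: L=3 ×6
  A^2: L=2 ×12, L=4 ×3
  A^0: L=1 ×9, L=3 ×10, L=5 ×1
  A^-2: L=2 ×12, L=4 ×3
  A^-4: L=3 ×6
  A^-6: L=4 ×1
Each group contributes A^e * Σ count * d^(L-1):
Powers of d = -A^2 - A^-2: d^2 = A^4 + 2 + A^-4; d^3 = -A^6 - 3*A^2 - 3*A^-2 - A^-6; d^4 = A^8 + 4*A^4 + 6 + 4*A^-4 + A^-8.
  A^6 * (d^3) = -A^12 - 3*A^8 - 3*A^4 - 1
  A^4 * (6*d^2) = 6*A^8 + 12*A^4 + 6
  A^2 * (12*d + 3*d^3) = -3*A^8 - 21*A^4 - 21 - 3*A^-4
  A^0 * (9 + 10*d^2 + d^4) = A^8 + 14*A^4 + 35 + 14*A^-4 + A^-8
  A^-2 * (12*d + 3*d^3) = -3*A^4 - 21 - 21*A^-4 - 3*A^-8
  A^-4 * (6*d^2) = 6 + 12*A^-4 + 6*A^-8
  A^-6 * (d^3) = -1 - 3*A^-4 - 3*A^-8 - A^-12
Summing the groups: <K> = -A^12 + A^8 - A^4 + 3 - A^-4 + A^-8 - A^-12
Normalise by the writhe: (-A^3)^(-w) = (-A^3)^(0) = 1, so f(A) = 1 * <K> = -A^12 + A^8 - A^4 + 3 - A^-4 + A^-8 - A^-12.
Substitute A = t^(-1/4), i.e. A^e → t^(-e/4): V(t) = -t^3 + t^2 - t + 3 - t^-1 + t^-2 - t^-3

Answer: -t^3 + t^2 - t + 3 - t^-1 + t^-2 - t^-3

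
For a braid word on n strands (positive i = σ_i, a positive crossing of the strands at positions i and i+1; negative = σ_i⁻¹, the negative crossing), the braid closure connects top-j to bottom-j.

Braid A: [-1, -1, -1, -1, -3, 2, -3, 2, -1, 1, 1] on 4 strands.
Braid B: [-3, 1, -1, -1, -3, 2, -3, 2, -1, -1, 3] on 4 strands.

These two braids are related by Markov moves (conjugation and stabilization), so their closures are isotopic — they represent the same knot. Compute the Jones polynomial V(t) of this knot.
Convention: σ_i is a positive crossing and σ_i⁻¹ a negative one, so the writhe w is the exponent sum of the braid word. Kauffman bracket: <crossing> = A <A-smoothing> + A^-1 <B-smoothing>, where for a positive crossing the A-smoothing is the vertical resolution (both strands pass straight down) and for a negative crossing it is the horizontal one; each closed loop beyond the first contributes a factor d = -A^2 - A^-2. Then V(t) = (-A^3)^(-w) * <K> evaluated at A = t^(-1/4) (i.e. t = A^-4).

Markov-equivalent braids have isotopic closures, hence identical knot invariants. Strip the Markov moves from each word to reach a common short braid β, then compute V(t) once on β.
Braid A: s1^-1 s1^-1 s1^-1 s1^-1 s3^-1 s2 s3^-1 s2 s1^-1 s1 s1 on 4 strands reduces by inverse Markov moves (closure unchanged at each step):
  Deconjugate: the word is γ·β·γ⁻¹ with γ = s1^-1 s1^-1 (prefix) and γ⁻¹ = s1 s1 (suffix); strip both.
Reduced to β = s1^-1 s1^-1 s3^-1 s2 s3^-1 s2 s1^-1 on 4 strands, 7 crossings.
Braid B: s3^-1 s1 s1^-1 s1^-1 s3^-1 s2 s3^-1 s2 s1^-1 s1^-1 s3 on 4 strands reduces by inverse Markov moves (closure unchanged at each step):
  Deconjugate: the word is γ·β·γ⁻¹ with γ = s3^-1 (prefix) and γ⁻¹ = s3 (suffix); strip both.
  Deconjugate: the word is γ·β·γ⁻¹ with γ = s1 (prefix) and γ⁻¹ = s1^-1 (suffix); strip both.
Reduced to β = s1^-1 s1^-1 s3^-1 s2 s3^-1 s2 s1^-1 on 4 strands, 7 crossings.
Both give the same β = s1^-1 s1^-1 s3^-1 s2 s3^-1 s2 s1^-1 on 4 strands, so one state sum suffices:
Braid: s1^-1 s1^-1 s3^-1 s2 s3^-1 s2 s1^-1 on 4 strands, 7 crossings.
Writhe w = (#positive) - (#negative) = 2 - 5 = -3.
Enumerate smoothing states for the bracket polynomial. There are 2^7 = 128 states.
Each crossing splits two ways (0=vertical, 1=horizontal). The state's weight is A^(#A-smoothings - #B-smoothings) * d^(loops - 1).
Tabulate the states by total A-exponent and number of loops L (A-exp: L × count):
  A^7: L=5 ×1
  A^5: L=4 ×7
  A^3: L=3 ×20, L=5 ×1
  A^1: L=2 ×27, L=4 ×8
  A^-1: L=1 ×15, L=3 ×19, L=5 ×1
  A^-3: L=2 ×17, L=4 ×4
  A^-5: L=3 ×7
  A^-7: L=4 ×1
Each group contributes A^e * Σ count * d^(L-1):
Powers of d = -A^2 - A^-2: d^2 = A^4 + 2 + A^-4; d^3 = -A^6 - 3*A^2 - 3*A^-2 - A^-6; d^4 = A^8 + 4*A^4 + 6 + 4*A^-4 + A^-8.
  A^7 * (d^4) = A^15 + 4*A^11 + 6*A^7 + 4*A^3 + A^-1
  A^5 * (7*d^3) = -7*A^11 - 21*A^7 - 21*A^3 - 7*A^-1
  A^3 * (20*d^2 + d^4) = A^11 + 24*A^7 + 46*A^3 + 24*A^-1 + A^-5
  A^1 * (27*d + 8*d^3) = -8*A^7 - 51*A^3 - 51*A^-1 - 8*A^-5
  A^-1 * (15 + 19*d^2 + d^4) = A^7 + 23*A^3 + 59*A^-1 + 23*A^-5 + A^-9
  A^-3 * (17*d + 4*d^3) = -4*A^3 - 29*A^-1 - 29*A^-5 - 4*A^-9
  A^-5 * (7*d^2) = 7*A^-1 + 14*A^-5 + 7*A^-9
  A^-7 * (d^3) = -A^-1 - 3*A^-5 - 3*A^-9 - A^-13
Summing the groups: <K> = A^15 - 2*A^11 + 2*A^7 - 3*A^3 + 3*A^-1 - 2*A^-5 + A^-9 - A^-13
Normalise by the writhe: (-A^3)^(-w) = (-A^3)^(3) = -A^9, so f(A) = -A^9 * <K> = -A^24 + 2*A^20 - 2*A^16 + 3*A^12 - 3*A^8 + 2*A^4 - 1 + A^-4.
Substitute A = t^(-1/4), i.e. A^e → t^(-e/4): V(t) = t - 1 + 2*t^-1 - 3*t^-2 + 3*t^-3 - 2*t^-4 + 2*t^-5 - t^-6

Answer: t - 1 + 2*t^-1 - 3*t^-2 + 3*t^-3 - 2*t^-4 + 2*t^-5 - t^-6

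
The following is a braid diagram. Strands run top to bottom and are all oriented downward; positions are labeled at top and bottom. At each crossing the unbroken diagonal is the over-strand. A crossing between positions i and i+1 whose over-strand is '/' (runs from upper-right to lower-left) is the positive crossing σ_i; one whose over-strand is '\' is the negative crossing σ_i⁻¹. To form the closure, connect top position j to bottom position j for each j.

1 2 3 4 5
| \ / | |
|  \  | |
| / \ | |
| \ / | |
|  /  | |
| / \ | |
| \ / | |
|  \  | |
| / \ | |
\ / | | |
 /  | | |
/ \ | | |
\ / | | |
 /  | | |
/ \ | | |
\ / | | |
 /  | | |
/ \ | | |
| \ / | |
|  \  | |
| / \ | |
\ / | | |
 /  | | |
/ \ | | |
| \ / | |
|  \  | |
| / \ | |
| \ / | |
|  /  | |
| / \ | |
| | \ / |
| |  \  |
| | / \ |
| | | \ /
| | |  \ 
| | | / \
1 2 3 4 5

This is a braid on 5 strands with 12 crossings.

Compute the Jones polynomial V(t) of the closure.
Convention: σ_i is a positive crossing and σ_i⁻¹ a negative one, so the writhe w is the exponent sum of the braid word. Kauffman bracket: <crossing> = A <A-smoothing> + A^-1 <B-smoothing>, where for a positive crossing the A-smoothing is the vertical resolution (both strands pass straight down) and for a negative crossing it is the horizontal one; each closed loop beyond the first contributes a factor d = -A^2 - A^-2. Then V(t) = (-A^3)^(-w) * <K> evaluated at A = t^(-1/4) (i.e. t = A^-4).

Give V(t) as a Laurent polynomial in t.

t^5 - 2*t^4 + 2*t^3 - 2*t^2 + 2*t - 1 + t^-1

Derivation:
Reading the diagram top to bottom ('/'-over between positions i,i+1 = s_i, '\'-over = s_i^-1): braid word = s2^-1 s2 s2^-1 s1 s1 s1 s2^-1 s1 s2^-1 s2 s3^-1 s4^-1.
The presented braid s2^-1 s2 s2^-1 s1 s1 s1 s2^-1 s1 s2^-1 s2 s3^-1 s4^-1 on 5 strands reduces by inverse Markov moves (closure unchanged at each step):
  Destabilize: the word has the form β·s4^-1 where s4^-1 occurs only as the final letter (β ∈ B_4); drop it and the last strand → 4 strands.
  Destabilize: the word has the form β·s3^-1 where s3^-1 occurs only as the final letter (β ∈ B_3); drop it and the last strand → 3 strands.
  Deconjugate: the word is γ·β·γ⁻¹ with γ = s2^-1 s2 (prefix) and γ⁻¹ = s2^-1 s2 (suffix); strip both.
Reduced to β = s2^-1 s1 s1 s1 s2^-1 s1 on 3 strands, 6 crossings.
Compute on β:
Braid: s2^-1 s1 s1 s1 s2^-1 s1 on 3 strands, 6 crossings.
Writhe w = (#positive) - (#negative) = 4 - 2 = 2.
Computing the Kauffman bracket via state sum. There are 2^6 = 64 states.
Smooth each crossing (0=||, 1=⌣⌢); contribution A^(Σ sign_k(1-2s_k)) * d^(L-1).
Tabulate the states by total A-exponent and number of loops L (A-exp: L × count):
  A^6: L=3 ×1
  A^4: L=2 ×6
  A^2: L=1 ×11, L=3 ×4
  A^0: L=2 ×19, L=4 ×1
  A^-2: L=3 ×15
  A^-4: L=4 ×6
  A^-6: L=5 ×1
Each group contributes A^e * Σ count * d^(L-1):
Powers of d = -A^2 - A^-2: d^2 = A^4 + 2 + A^-4; d^3 = -A^6 - 3*A^2 - 3*A^-2 - A^-6; d^4 = A^8 + 4*A^4 + 6 + 4*A^-4 + A^-8.
  A^6 * (d^2) = A^10 + 2*A^6 + A^2
  A^4 * (6*d) = -6*A^6 - 6*A^2
  A^2 * (11 + 4*d^2) = 4*A^6 + 19*A^2 + 4*A^-2
  A^0 * (19*d + d^3) = -A^6 - 22*A^2 - 22*A^-2 - A^-6
  A^-2 * (15*d^2) = 15*A^2 + 30*A^-2 + 15*A^-6
  A^-4 * (6*d^3) = -6*A^2 - 18*A^-2 - 18*A^-6 - 6*A^-10
  A^-6 * (d^4) = A^2 + 4*A^-2 + 6*A^-6 + 4*A^-10 + A^-14
Summing the groups: <K> = A^10 - A^6 + 2*A^2 - 2*A^-2 + 2*A^-6 - 2*A^-10 + A^-14
Normalise by the writhe: (-A^3)^(-w) = (-A^3)^(-2) = A^-6, so f(A) = A^-6 * <K> = A^4 - 1 + 2*A^-4 - 2*A^-8 + 2*A^-12 - 2*A^-16 + A^-20.
Substitute A = t^(-1/4), i.e. A^e → t^(-e/4): V(t) = t^5 - 2*t^4 + 2*t^3 - 2*t^2 + 2*t - 1 + t^-1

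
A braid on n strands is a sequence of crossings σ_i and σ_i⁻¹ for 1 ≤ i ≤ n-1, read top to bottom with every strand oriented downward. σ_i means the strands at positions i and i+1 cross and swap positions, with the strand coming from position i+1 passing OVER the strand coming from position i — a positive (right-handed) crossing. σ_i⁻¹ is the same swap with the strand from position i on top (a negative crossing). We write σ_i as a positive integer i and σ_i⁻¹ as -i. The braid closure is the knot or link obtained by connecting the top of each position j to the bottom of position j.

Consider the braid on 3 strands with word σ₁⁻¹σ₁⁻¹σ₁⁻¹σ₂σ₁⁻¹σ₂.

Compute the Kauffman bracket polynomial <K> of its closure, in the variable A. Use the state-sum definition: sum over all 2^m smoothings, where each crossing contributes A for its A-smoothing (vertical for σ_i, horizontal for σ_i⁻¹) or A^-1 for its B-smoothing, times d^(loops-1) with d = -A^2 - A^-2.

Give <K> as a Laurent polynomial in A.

Braid: s1^-1 s1^-1 s1^-1 s2 s1^-1 s2 on 3 strands, 6 crossings.
Writhe w = (#positive) - (#negative) = 2 - 4 = -2.
State-sum expansion of <K>. There are 2^6 = 64 states.
Each crossing splits two ways (0=vertical, 1=horizontal). The state's weight is A^(#A-smoothings - #B-smoothings) * d^(loops - 1).
Tabulate the states by total A-exponent and number of loops L (A-exp: L × count):
  A^6: L=5 ×1
  A^4: L=4 ×6
  A^2: L=3 ×15
  A^0: L=2 ×19, L=4 ×1
  A^-2: L=1 ×11, L=3 ×4
  A^-4: L=2 ×6
  A^-6: L=3 ×1
Each group contributes A^e * Σ count * d^(L-1):
Powers of d = -A^2 - A^-2: d^2 = A^4 + 2 + A^-4; d^3 = -A^6 - 3*A^2 - 3*A^-2 - A^-6; d^4 = A^8 + 4*A^4 + 6 + 4*A^-4 + A^-8.
  A^6 * (d^4) = A^14 + 4*A^10 + 6*A^6 + 4*A^2 + A^-2
  A^4 * (6*d^3) = -6*A^10 - 18*A^6 - 18*A^2 - 6*A^-2
  A^2 * (15*d^2) = 15*A^6 + 30*A^2 + 15*A^-2
  A^0 * (19*d + d^3) = -A^6 - 22*A^2 - 22*A^-2 - A^-6
  A^-2 * (11 + 4*d^2) = 4*A^2 + 19*A^-2 + 4*A^-6
  A^-4 * (6*d) = -6*A^-2 - 6*A^-6
  A^-6 * (d^2) = A^-2 + 2*A^-6 + A^-10
Summing the groups: <K> = A^14 - 2*A^10 + 2*A^6 - 2*A^2 + 2*A^-2 - A^-6 + A^-10

Answer: A^14 - 2*A^10 + 2*A^6 - 2*A^2 + 2*A^-2 - A^-6 + A^-10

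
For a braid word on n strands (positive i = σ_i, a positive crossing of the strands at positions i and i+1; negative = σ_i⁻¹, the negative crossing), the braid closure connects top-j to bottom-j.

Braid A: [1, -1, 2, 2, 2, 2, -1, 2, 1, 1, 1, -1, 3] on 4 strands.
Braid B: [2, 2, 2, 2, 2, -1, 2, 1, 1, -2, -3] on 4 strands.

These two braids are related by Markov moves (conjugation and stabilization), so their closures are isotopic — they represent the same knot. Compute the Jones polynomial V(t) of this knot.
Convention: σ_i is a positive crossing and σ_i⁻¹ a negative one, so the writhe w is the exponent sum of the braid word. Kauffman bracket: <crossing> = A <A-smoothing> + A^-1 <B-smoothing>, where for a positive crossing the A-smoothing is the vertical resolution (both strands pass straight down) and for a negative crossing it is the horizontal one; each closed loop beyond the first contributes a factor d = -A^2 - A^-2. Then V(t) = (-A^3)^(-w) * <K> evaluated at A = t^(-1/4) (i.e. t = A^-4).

-t^9 + t^8 - 2*t^7 + 3*t^6 - 2*t^5 + 2*t^4 - t^3 + t^2

Derivation:
Markov-equivalent braids have isotopic closures, hence identical knot invariants. Strip the Markov moves from each word to reach a common short braid β, then compute V(t) once on β.
Braid A: s1 s1^-1 s2 s2 s2 s2 s1^-1 s2 s1 s1 s1 s1^-1 s3 on 4 strands reduces by inverse Markov moves (closure unchanged at each step):
  Destabilize: the word has the form β·s3 where s3 occurs only as the final letter (β ∈ B_3); drop it and the last strand → 3 strands.
  Deconjugate: the word is γ·β·γ⁻¹ with γ = s1 s1^-1 (prefix) and γ⁻¹ = s1 s1^-1 (suffix); strip both.
Reduced to β = s2 s2 s2 s2 s1^-1 s2 s1 s1 on 3 strands, 8 crossings.
Braid B: s2 s2 s2 s2 s2 s1^-1 s2 s1 s1 s2^-1 s3^-1 on 4 strands reduces by inverse Markov moves (closure unchanged at each step):
  Destabilize: the word has the form β·s3^-1 where s3^-1 occurs only as the final letter (β ∈ B_3); drop it and the last strand → 3 strands.
  Deconjugate: the word is γ·β·γ⁻¹ with γ = s2 (prefix) and γ⁻¹ = s2^-1 (suffix); strip both.
Reduced to β = s2 s2 s2 s2 s1^-1 s2 s1 s1 on 3 strands, 8 crossings.
Both give the same β = s2 s2 s2 s2 s1^-1 s2 s1 s1 on 3 strands, so one state sum suffices:
Braid: s2 s2 s2 s2 s1^-1 s2 s1 s1 on 3 strands, 8 crossings.
Writhe w = (#positive) - (#negative) = 7 - 1 = 6.
State-sum expansion of <K>. There are 2^8 = 256 states.
Each crossing splits two ways (0=vertical, 1=horizontal). The state's weight is A^(#A-smoothings - #B-smoothings) * d^(loops - 1).
Tabulate the states by total A-exponent and number of loops L (A-exp: L × count):
  A^8: L=2 ×1
  A^6: L=1 ×5, L=3 ×3
  A^4: L=2 ×27, L=4 ×1
  A^2: L=1 ×18, L=3 ×38
  A^0: L=2 ×41, L=4 ×29
  A^-2: L=3 ×44, L=5 ×12
  A^-4: L=4 ×26, L=6 ×2
  A^-6: L=5 ×8
  A^-8: L=6 ×1
Each group contributes A^e * Σ count * d^(L-1):
Powers of d = -A^2 - A^-2: d^2 = A^4 + 2 + A^-4; d^3 = -A^6 - 3*A^2 - 3*A^-2 - A^-6; d^4 = A^8 + 4*A^4 + 6 + 4*A^-4 + A^-8; d^5 = -A^10 - 5*A^6 - 10*A^2 - 10*A^-2 - 5*A^-6 - A^-10.
  A^8 * (d) = -A^10 - A^6
  A^6 * (5 + 3*d^2) = 3*A^10 + 11*A^6 + 3*A^2
  A^4 * (27*d + d^3) = -A^10 - 30*A^6 - 30*A^2 - A^-2
  A^2 * (18 + 38*d^2) = 38*A^6 + 94*A^2 + 38*A^-2
  A^0 * (41*d + 29*d^3) = -29*A^6 - 128*A^2 - 128*A^-2 - 29*A^-6
  A^-2 * (44*d^2 + 12*d^4) = 12*A^6 + 92*A^2 + 160*A^-2 + 92*A^-6 + 12*A^-10
  A^-4 * (26*d^3 + 2*d^5) = -2*A^6 - 36*A^2 - 98*A^-2 - 98*A^-6 - 36*A^-10 - 2*A^-14
  A^-6 * (8*d^4) = 8*A^2 + 32*A^-2 + 48*A^-6 + 32*A^-10 + 8*A^-14
  A^-8 * (d^5) = -A^2 - 5*A^-2 - 10*A^-6 - 10*A^-10 - 5*A^-14 - A^-18
Summing the groups: <K> = A^10 - A^6 + 2*A^2 - 2*A^-2 + 3*A^-6 - 2*A^-10 + A^-14 - A^-18
Normalise by the writhe: (-A^3)^(-w) = (-A^3)^(-6) = A^-18, so f(A) = A^-18 * <K> = A^-8 - A^-12 + 2*A^-16 - 2*A^-20 + 3*A^-24 - 2*A^-28 + A^-32 - A^-36.
Substitute A = t^(-1/4), i.e. A^e → t^(-e/4): V(t) = -t^9 + t^8 - 2*t^7 + 3*t^6 - 2*t^5 + 2*t^4 - t^3 + t^2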